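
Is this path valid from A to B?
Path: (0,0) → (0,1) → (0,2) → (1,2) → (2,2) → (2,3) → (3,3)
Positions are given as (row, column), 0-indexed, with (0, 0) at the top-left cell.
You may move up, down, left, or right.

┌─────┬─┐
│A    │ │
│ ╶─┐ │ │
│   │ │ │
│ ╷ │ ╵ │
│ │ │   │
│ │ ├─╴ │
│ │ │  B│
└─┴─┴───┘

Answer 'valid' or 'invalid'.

Checking path validity:
Result: All consecutive moves are passable.

valid

Correct solution:

┌─────┬─┐
│A → ↓│ │
│ ╶─┐ │ │
│   │↓│ │
│ ╷ │ ╵ │
│ │ │↳ ↓│
│ │ ├─╴ │
│ │ │  B│
└─┴─┴───┘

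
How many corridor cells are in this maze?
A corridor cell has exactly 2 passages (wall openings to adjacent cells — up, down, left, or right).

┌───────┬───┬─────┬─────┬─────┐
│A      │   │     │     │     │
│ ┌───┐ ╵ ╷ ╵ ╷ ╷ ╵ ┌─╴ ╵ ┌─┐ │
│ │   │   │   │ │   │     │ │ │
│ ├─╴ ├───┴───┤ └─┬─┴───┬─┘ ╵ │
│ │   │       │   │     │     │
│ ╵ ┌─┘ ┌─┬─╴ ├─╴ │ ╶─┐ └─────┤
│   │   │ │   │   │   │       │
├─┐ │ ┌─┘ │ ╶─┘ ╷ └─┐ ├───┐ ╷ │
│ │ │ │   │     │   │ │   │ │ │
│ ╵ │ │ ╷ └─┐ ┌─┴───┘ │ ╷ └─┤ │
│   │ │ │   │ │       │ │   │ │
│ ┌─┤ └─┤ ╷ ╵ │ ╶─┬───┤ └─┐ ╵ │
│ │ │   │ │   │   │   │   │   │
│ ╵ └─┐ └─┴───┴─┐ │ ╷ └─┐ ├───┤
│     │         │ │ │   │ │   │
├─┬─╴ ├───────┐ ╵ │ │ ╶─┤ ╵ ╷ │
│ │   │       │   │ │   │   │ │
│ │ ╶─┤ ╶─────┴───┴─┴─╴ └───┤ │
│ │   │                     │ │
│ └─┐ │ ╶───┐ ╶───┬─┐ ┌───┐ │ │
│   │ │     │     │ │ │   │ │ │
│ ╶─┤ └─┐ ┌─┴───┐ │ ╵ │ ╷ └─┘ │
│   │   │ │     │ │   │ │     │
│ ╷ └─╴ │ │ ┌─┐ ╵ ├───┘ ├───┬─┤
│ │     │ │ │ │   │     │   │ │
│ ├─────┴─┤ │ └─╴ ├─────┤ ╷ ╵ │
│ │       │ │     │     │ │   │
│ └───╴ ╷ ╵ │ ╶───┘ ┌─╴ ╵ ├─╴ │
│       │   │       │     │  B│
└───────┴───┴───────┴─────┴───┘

Counting cells with exactly 2 passages:
Total corridor cells: 175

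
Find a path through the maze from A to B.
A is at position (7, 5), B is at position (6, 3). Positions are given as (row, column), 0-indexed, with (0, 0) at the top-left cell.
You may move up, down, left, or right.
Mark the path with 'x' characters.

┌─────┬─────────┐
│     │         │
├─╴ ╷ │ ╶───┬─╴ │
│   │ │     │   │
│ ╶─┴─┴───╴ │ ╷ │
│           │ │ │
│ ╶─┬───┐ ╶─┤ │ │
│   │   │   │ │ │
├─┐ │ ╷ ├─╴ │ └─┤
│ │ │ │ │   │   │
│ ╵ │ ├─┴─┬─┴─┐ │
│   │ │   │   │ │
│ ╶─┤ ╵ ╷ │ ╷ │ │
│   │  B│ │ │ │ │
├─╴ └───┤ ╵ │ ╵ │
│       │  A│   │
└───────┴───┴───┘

Finding the shortest path from (7, 5) to (6, 3):
Path length: 5 steps
Directions: left → up → up → left → down

Solution:

┌─────┬─────────┐
│     │         │
├─╴ ╷ │ ╶───┬─╴ │
│   │ │     │   │
│ ╶─┴─┴───╴ │ ╷ │
│           │ │ │
│ ╶─┬───┐ ╶─┤ │ │
│   │   │   │ │ │
├─┐ │ ╷ ├─╴ │ └─┤
│ │ │ │ │   │   │
│ ╵ │ ├─┴─┬─┴─┐ │
│   │ │x x│   │ │
│ ╶─┤ ╵ ╷ │ ╷ │ │
│   │  B│x│ │ │ │
├─╴ └───┤ ╵ │ ╵ │
│       │x A│   │
└───────┴───┴───┘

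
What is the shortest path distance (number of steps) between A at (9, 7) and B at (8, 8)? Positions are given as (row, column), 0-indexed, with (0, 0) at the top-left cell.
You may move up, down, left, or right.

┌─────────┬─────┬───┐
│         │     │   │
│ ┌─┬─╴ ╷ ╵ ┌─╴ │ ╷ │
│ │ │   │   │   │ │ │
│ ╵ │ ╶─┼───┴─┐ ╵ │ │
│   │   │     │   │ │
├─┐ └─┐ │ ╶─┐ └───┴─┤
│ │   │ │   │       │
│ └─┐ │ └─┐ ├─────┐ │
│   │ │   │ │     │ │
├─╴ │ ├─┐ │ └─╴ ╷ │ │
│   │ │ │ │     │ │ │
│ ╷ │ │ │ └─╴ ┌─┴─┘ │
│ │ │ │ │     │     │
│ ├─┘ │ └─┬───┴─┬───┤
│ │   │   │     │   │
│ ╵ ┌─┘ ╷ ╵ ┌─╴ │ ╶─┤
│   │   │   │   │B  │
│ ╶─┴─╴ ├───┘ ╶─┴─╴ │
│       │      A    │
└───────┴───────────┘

Finding path from (9, 7) to (8, 8):
Path: (9,7) → (9,8) → (9,9) → (8,9) → (8,8)
Distance: 4 steps

Solution:

┌─────────┬─────┬───┐
│         │     │   │
│ ┌─┬─╴ ╷ ╵ ┌─╴ │ ╷ │
│ │ │   │   │   │ │ │
│ ╵ │ ╶─┼───┴─┐ ╵ │ │
│   │   │     │   │ │
├─┐ └─┐ │ ╶─┐ └───┴─┤
│ │   │ │   │       │
│ └─┐ │ └─┐ ├─────┐ │
│   │ │   │ │     │ │
├─╴ │ ├─┐ │ └─╴ ╷ │ │
│   │ │ │ │     │ │ │
│ ╷ │ │ │ └─╴ ┌─┴─┘ │
│ │ │ │ │     │     │
│ ├─┘ │ └─┬───┴─┬───┤
│ │   │   │     │   │
│ ╵ ┌─┘ ╷ ╵ ┌─╴ │ ╶─┤
│   │   │   │   │B ↰│
│ ╶─┴─╴ ├───┘ ╶─┴─╴ │
│       │      A → ↑│
└───────┴───────────┘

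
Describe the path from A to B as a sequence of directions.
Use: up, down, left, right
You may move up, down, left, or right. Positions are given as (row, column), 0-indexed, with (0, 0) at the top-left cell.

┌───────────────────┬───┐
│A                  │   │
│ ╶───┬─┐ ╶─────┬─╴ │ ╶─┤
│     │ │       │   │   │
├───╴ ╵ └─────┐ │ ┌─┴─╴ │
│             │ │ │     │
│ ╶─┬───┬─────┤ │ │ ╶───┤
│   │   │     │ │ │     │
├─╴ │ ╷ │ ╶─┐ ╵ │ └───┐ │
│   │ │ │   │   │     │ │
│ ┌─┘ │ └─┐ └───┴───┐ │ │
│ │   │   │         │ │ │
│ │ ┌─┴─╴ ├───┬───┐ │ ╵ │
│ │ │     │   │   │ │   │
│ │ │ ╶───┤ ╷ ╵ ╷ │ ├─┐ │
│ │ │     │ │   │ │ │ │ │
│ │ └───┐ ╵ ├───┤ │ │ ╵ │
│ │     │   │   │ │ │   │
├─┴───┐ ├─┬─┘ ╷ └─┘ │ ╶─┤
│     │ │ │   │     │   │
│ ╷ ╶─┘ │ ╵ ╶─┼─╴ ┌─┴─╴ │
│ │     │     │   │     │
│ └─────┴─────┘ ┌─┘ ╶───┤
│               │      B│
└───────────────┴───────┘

Finding the path and converting it to directions:
Path through cells: (0,0) → (0,1) → (0,2) → (0,3) → (0,4) → (0,5) → (0,6) → (0,7) → (0,8) → (0,9) → (1,9) → (1,8) → (2,8) → (3,8) → (4,8) → (4,9) → (4,10) → (5,10) → (6,10) → (6,11) → (7,11) → (8,11) → (8,10) → (9,10) → (9,11) → (10,11) → (10,10) → (10,9) → (11,9) → (11,10) → (11,11)
Directions: right, right, right, right, right, right, right, right, right, down, left, down, down, down, right, right, down, down, right, down, down, left, down, right, down, left, left, down, right, right

Solution:

┌───────────────────┬───┐
│A → → → → → → → → ↓│   │
│ ╶───┬─┐ ╶─────┬─╴ │ ╶─┤
│     │ │       │↓ ↲│   │
├───╴ ╵ └─────┐ │ ┌─┴─╴ │
│             │ │↓│     │
│ ╶─┬───┬─────┤ │ │ ╶───┤
│   │   │     │ │↓│     │
├─╴ │ ╷ │ ╶─┐ ╵ │ └───┐ │
│   │ │ │   │   │↳ → ↓│ │
│ ┌─┘ │ └─┐ └───┴───┐ │ │
│ │   │   │         │↓│ │
│ │ ┌─┴─╴ ├───┬───┐ │ ╵ │
│ │ │     │   │   │ │↳ ↓│
│ │ │ ╶───┤ ╷ ╵ ╷ │ ├─┐ │
│ │ │     │ │   │ │ │ │↓│
│ │ └───┐ ╵ ├───┤ │ │ ╵ │
│ │     │   │   │ │ │↓ ↲│
├─┴───┐ ├─┬─┘ ╷ └─┘ │ ╶─┤
│     │ │ │   │     │↳ ↓│
│ ╷ ╶─┘ │ ╵ ╶─┼─╴ ┌─┴─╴ │
│ │     │     │   │↓ ← ↲│
│ └─────┴─────┘ ┌─┘ ╶───┤
│               │  ↳ → B│
└───────────────┴───────┘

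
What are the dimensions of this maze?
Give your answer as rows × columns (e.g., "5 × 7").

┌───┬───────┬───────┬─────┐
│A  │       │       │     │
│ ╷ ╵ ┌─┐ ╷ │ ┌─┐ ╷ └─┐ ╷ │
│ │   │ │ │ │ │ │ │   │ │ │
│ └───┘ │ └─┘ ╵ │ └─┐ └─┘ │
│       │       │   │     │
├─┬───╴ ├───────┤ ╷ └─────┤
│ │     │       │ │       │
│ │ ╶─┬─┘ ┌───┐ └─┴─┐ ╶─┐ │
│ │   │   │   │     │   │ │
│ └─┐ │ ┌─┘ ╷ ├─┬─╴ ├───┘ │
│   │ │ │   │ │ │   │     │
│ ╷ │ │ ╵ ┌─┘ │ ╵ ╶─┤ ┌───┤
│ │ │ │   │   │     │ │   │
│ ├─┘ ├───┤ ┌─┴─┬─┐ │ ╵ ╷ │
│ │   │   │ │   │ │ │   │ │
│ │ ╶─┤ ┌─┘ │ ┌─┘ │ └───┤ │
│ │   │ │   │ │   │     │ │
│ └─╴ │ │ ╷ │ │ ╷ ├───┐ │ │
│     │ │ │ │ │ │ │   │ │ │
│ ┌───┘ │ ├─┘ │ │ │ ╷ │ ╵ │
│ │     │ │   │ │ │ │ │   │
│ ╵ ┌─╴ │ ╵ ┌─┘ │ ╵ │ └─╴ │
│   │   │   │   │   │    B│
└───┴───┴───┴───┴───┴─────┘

Counting the maze dimensions:
Rows (vertical): 12
Columns (horizontal): 13
Dimensions: 12 × 13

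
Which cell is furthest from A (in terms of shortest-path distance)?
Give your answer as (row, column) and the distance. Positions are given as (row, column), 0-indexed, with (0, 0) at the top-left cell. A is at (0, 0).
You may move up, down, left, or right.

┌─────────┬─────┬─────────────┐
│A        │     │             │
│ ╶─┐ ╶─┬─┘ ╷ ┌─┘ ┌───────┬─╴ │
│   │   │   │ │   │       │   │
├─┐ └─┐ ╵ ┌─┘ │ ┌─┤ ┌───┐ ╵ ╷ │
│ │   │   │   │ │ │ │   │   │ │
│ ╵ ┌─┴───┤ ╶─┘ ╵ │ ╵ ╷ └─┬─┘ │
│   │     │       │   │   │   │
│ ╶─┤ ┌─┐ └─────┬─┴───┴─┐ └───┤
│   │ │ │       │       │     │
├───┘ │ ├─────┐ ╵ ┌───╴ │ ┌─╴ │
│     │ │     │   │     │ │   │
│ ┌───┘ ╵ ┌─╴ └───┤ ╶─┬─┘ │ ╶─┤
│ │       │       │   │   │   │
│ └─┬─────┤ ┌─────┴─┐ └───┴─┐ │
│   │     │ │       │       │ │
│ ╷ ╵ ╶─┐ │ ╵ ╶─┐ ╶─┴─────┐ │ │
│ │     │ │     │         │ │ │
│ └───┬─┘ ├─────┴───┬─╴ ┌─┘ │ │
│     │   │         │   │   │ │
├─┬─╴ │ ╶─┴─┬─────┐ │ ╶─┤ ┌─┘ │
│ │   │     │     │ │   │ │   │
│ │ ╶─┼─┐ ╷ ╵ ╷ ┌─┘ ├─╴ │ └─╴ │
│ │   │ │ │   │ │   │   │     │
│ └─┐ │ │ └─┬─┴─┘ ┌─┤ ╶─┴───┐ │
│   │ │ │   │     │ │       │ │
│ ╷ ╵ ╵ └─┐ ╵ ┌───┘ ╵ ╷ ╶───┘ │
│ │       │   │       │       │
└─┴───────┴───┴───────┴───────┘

Computing BFS distances from A to all cells:
Furthest cell: (9, 5)
Distance: 114 steps

Path from A to the furthest cell:

┌─────────┬─────┬─────────────┐
│A → ↓    │↱ ↓  │↱ → → → → → ↓│
│ ╶─┐ ╶─┬─┘ ╷ ┌─┘ ┌───────┬─╴ │
│   │↳ ↓│↱ ↑│↓│↱ ↑│↓ ← ← ↰│↓ ↲│
├─┐ └─┐ ╵ ┌─┘ │ ┌─┤ ┌───┐ ╵ ╷ │
│ │   │↳ ↑│↓ ↲│↑│ │↓│↱ ↓│↑ ↲│ │
│ ╵ ┌─┴───┤ ╶─┘ ╵ │ ╵ ╷ └─┬─┘ │
│   │↓ ← ↰│↳ → ↑  │↳ ↑│↳ ↓│   │
│ ╶─┤ ┌─┐ └─────┬─┴───┴─┐ └───┤
│   │↓│ │↑ ← ← ↰│↓ ← ← ↰│↳ → ↓│
├───┘ │ ├─────┐ ╵ ┌───╴ │ ┌─╴ │
│↓ ← ↲│ │     │↑ ↲│↱ → ↑│ │↓ ↲│
│ ┌───┘ ╵ ┌─╴ └───┤ ╶─┬─┘ │ ╶─┤
│↓│       │       │↑ ↰│   │↳ ↓│
│ └─┬─────┤ ┌─────┴─┐ └───┴─┐ │
│↳ ↓│↱ → ↓│ │       │↑ ← ← ↰│↓│
│ ╷ ╵ ╶─┐ │ ╵ ╶─┐ ╶─┴─────┐ │ │
│ │↳ ↑  │↓│     │         │↑│↓│
│ └───┬─┘ ├─────┴───┬─╴ ┌─┘ │ │
│     │↓ ↲│B ← ← ← ↰│   │↱ ↑│↓│
├─┬─╴ │ ╶─┴─┬─────┐ │ ╶─┤ ┌─┘ │
│ │   │↳ ↓  │     │↑│   │↑│  ↓│
│ │ ╶─┼─┐ ╷ ╵ ╷ ┌─┘ ├─╴ │ └─╴ │
│ │   │ │↓│   │ │↱ ↑│   │↑ ← ↲│
│ └─┐ │ │ └─┬─┴─┘ ┌─┤ ╶─┴───┐ │
│   │ │ │↳ ↓│↱ → ↑│ │       │ │
│ ╷ ╵ ╵ └─┐ ╵ ┌───┘ ╵ ╷ ╶───┘ │
│ │       │↳ ↑│       │       │
└─┴───────┴───┴───────┴───────┘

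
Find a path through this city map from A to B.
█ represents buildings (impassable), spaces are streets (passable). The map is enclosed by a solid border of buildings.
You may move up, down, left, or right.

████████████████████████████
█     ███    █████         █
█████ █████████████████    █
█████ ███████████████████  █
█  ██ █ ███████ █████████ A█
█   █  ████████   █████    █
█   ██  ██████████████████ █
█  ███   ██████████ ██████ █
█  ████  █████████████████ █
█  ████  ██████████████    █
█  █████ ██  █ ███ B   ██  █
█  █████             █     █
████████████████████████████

Finding the shortest path from A to B:
Movement: cardinal only
Path length: 15 steps
Directions: down → down → down → down → down → down → down → left → left → left → left → up → left → left → left

Solution:

████████████████████████████
█     ███    █████         █
█████ █████████████████    █
█████ ███████████████████  █
█  ██ █ ███████ █████████ A█
█   █  ████████   █████   ↓█
█   ██  ██████████████████↓█
█  ███   ██████████ ██████↓█
█  ████  █████████████████↓█
█  ████  ██████████████   ↓█
█  █████ ██  █ ███ B←←↰██ ↓█
█  █████             █↑←←←↲█
████████████████████████████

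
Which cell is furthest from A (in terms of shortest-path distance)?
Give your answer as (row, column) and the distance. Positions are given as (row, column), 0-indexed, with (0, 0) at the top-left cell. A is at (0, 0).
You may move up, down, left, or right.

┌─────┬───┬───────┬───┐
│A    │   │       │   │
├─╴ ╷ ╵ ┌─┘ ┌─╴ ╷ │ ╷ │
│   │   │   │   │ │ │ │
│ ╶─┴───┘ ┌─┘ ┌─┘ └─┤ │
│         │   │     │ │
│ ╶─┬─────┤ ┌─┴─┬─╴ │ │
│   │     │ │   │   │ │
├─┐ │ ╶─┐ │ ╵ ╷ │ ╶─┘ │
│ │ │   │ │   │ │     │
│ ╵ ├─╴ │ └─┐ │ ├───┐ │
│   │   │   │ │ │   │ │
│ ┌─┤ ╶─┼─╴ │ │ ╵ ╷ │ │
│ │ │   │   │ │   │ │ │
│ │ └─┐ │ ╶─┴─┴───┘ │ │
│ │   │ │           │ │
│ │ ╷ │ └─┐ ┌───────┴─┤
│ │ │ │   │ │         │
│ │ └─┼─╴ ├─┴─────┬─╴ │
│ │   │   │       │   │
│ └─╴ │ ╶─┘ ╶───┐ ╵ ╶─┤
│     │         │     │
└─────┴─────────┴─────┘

Computing BFS distances from A to all cells:
Furthest cell: (8, 6)
Distance: 70 steps

Path from A to the furthest cell:

┌─────┬───┬───────┬───┐
│A ↓  │   │↱ → ↓  │   │
├─╴ ╷ ╵ ┌─┘ ┌─╴ ╷ │ ╷ │
│↓ ↲│   │↱ ↑│↓ ↲│ │ │ │
│ ╶─┴───┘ ┌─┘ ┌─┘ └─┤ │
│↳ → → → ↑│↓ ↲│     │ │
│ ╶─┬─────┤ ┌─┴─┬─╴ │ │
│   │↓ ← ↰│↓│↱ ↓│   │ │
├─┐ │ ╶─┐ │ ╵ ╷ │ ╶─┘ │
│ │ │↳ ↓│↑│↳ ↑│↓│     │
│ ╵ ├─╴ │ └─┐ │ ├───┐ │
│   │↓ ↲│↑ ↰│ │↓│↱ ↓│ │
│ ┌─┤ ╶─┼─╴ │ │ ╵ ╷ │ │
│ │ │↳ ↓│↱ ↑│ │↳ ↑│↓│ │
│ │ └─┐ │ ╶─┴─┴───┘ │ │
│ │   │↓│↑ ← ← ← ← ↲│ │
│ │ ╷ │ └─┐ ┌───────┴─┤
│ │ │ │↳ ↓│ │B ← ← ← ↰│
│ │ └─┼─╴ ├─┴─────┬─╴ │
│ │   │↓ ↲│↱ → → ↓│↱ ↑│
│ └─╴ │ ╶─┘ ╶───┐ ╵ ╶─┤
│     │↳ → ↑    │↳ ↑  │
└─────┴─────────┴─────┘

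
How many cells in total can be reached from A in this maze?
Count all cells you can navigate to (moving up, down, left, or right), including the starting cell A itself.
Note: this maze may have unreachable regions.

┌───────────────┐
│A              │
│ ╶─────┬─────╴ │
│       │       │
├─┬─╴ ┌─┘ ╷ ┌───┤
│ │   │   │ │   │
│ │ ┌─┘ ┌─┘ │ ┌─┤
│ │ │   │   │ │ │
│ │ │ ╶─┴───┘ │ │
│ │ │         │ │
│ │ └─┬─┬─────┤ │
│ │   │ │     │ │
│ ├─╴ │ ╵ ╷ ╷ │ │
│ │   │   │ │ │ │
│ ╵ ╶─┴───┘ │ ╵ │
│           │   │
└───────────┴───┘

Using BFS/flood-fill to find all reachable cells from A:
Maze size: 8 × 8 = 64 total cells
All cells are reachable — the maze is fully connected.
Reachable cells: 64

Reachable region (· marks reachable cells):

┌───────────────┐
│A · · · · · · ·│
│ ╶─────┬─────╴ │
│· · · ·│· · · ·│
├─┬─╴ ┌─┘ ╷ ┌───┤
│·│· ·│· ·│·│· ·│
│ │ ┌─┘ ┌─┘ │ ┌─┤
│·│·│· ·│· ·│·│·│
│ │ │ ╶─┴───┘ │ │
│·│·│· · · · ·│·│
│ │ └─┬─┬─────┤ │
│·│· ·│·│· · ·│·│
│ ├─╴ │ ╵ ╷ ╷ │ │
│·│· ·│· ·│·│·│·│
│ ╵ ╶─┴───┘ │ ╵ │
│· · · · · ·│· ·│
└───────────┴───┘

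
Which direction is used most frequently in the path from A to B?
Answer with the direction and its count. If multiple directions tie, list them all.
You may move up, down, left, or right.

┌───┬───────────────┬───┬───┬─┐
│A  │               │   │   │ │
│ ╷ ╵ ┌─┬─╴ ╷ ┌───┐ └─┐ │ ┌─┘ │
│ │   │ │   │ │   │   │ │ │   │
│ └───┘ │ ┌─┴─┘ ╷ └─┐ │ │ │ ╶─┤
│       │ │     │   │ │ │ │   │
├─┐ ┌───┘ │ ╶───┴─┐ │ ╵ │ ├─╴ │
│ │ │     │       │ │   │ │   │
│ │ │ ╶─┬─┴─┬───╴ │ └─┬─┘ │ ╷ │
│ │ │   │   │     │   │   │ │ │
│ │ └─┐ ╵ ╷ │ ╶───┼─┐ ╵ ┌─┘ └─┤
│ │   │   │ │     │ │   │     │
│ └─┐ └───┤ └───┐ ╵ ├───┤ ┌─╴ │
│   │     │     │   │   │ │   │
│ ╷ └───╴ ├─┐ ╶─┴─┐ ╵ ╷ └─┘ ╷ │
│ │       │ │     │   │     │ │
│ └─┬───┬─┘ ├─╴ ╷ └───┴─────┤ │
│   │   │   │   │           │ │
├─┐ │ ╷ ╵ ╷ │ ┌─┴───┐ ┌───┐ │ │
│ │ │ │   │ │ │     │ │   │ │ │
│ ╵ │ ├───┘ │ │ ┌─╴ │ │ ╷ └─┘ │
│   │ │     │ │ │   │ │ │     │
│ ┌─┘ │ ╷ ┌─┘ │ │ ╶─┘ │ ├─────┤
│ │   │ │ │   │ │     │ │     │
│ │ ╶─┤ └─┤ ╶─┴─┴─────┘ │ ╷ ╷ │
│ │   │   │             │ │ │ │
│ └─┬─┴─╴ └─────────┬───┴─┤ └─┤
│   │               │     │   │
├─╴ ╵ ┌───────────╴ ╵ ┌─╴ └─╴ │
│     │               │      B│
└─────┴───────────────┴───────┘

Directions: down, down, right, down, down, down, right, down, right, right, down, left, left, left, up, left, down, down, right, down, down, left, down, down, down, right, down, right, up, right, right, right, right, right, right, right, down, right, up, right, right, down, right, right
Counts: {'down': 17, 'right': 19, 'left': 5, 'up': 3}
Most common: right (19 times)

Solution:

┌───┬───────────────┬───┬───┬─┐
│A  │               │   │   │ │
│ ╷ ╵ ┌─┬─╴ ╷ ┌───┐ └─┐ │ ┌─┘ │
│↓│   │ │   │ │   │   │ │ │   │
│ └───┘ │ ┌─┴─┘ ╷ └─┐ │ │ │ ╶─┤
│↳ ↓    │ │     │   │ │ │ │   │
├─┐ ┌───┘ │ ╶───┴─┐ │ ╵ │ ├─╴ │
│ │↓│     │       │ │   │ │   │
│ │ │ ╶─┬─┴─┬───╴ │ └─┬─┘ │ ╷ │
│ │↓│   │   │     │   │   │ │ │
│ │ └─┐ ╵ ╷ │ ╶───┼─┐ ╵ ┌─┘ └─┤
│ │↳ ↓│   │ │     │ │   │     │
│ └─┐ └───┤ └───┐ ╵ ├───┤ ┌─╴ │
│↓ ↰│↳ → ↓│     │   │   │ │   │
│ ╷ └───╴ ├─┐ ╶─┴─┐ ╵ ╷ └─┘ ╷ │
│↓│↑ ← ← ↲│ │     │   │     │ │
│ └─┬───┬─┘ ├─╴ ╷ └───┴─────┤ │
│↳ ↓│   │   │   │           │ │
├─┐ │ ╷ ╵ ╷ │ ┌─┴───┐ ┌───┐ │ │
│ │↓│ │   │ │ │     │ │   │ │ │
│ ╵ │ ├───┘ │ │ ┌─╴ │ │ ╷ └─┘ │
│↓ ↲│ │     │ │ │   │ │ │     │
│ ┌─┘ │ ╷ ┌─┘ │ │ ╶─┘ │ ├─────┤
│↓│   │ │ │   │ │     │ │     │
│ │ ╶─┤ └─┤ ╶─┴─┴─────┘ │ ╷ ╷ │
│↓│   │   │             │ │ │ │
│ └─┬─┴─╴ └─────────┬───┴─┤ └─┤
│↳ ↓│↱ → → → → → → ↓│↱ → ↓│   │
├─╴ ╵ ┌───────────╴ ╵ ┌─╴ └─╴ │
│  ↳ ↑│            ↳ ↑│  ↳ → B│
└─────┴───────────────┴───────┘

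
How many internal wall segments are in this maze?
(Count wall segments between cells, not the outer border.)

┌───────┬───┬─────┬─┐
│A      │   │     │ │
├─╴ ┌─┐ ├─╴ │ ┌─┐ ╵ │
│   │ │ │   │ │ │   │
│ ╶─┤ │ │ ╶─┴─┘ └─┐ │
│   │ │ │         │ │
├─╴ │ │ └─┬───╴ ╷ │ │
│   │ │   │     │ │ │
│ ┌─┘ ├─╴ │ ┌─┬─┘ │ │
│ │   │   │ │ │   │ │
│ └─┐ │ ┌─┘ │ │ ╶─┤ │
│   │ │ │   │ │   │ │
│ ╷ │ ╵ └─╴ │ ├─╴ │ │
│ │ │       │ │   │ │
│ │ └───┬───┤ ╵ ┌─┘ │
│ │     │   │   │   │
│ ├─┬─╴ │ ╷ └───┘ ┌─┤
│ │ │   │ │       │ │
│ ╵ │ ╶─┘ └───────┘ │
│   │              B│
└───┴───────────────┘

Counting internal wall segments:
Total internal walls: 81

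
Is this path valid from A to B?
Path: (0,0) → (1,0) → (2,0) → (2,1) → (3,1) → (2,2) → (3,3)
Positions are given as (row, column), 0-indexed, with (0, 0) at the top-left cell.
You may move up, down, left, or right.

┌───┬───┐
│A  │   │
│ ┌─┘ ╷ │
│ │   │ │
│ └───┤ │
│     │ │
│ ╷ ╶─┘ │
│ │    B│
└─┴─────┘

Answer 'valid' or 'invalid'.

Checking path validity:
Result: Invalid move at step 5: cannot move from (3, 1) to (2, 2).

invalid

Correct solution:

┌───┬───┐
│A  │   │
│ ┌─┘ ╷ │
│↓│   │ │
│ └───┤ │
│↳ ↓  │ │
│ ╷ ╶─┘ │
│ │↳ → B│
└─┴─────┘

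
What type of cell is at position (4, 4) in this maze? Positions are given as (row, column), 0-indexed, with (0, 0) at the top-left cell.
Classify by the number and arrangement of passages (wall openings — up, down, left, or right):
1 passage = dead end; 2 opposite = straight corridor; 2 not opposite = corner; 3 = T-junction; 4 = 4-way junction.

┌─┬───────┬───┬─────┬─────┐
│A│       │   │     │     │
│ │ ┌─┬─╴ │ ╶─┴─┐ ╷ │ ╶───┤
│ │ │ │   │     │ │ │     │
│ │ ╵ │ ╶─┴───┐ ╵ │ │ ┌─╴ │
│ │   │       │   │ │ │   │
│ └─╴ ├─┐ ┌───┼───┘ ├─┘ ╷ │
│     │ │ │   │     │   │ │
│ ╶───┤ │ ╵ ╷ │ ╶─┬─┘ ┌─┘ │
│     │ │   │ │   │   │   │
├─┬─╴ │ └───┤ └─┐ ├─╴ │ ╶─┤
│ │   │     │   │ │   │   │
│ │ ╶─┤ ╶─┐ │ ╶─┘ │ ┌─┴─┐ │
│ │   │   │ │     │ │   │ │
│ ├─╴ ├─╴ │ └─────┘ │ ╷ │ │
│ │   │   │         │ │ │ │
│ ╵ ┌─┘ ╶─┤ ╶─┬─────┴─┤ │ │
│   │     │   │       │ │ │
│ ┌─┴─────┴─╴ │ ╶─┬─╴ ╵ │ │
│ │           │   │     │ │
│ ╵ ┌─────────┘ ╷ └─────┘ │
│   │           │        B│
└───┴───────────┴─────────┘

Checking cell at (4, 4):
Number of passages: 2
Cell type: corner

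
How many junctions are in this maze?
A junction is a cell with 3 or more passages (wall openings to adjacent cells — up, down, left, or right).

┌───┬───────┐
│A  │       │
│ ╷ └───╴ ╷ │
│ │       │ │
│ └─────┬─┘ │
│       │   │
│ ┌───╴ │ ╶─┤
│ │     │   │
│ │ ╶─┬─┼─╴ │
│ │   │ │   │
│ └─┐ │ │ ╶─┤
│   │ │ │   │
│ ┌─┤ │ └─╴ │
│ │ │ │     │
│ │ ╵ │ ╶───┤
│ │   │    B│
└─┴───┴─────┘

Checking each cell for number of passages:

Junctions found (3+ passages):
  (0, 4): 3 passages
  (2, 0): 3 passages
  (5, 0): 3 passages
  (6, 3): 3 passages
Total junctions: 4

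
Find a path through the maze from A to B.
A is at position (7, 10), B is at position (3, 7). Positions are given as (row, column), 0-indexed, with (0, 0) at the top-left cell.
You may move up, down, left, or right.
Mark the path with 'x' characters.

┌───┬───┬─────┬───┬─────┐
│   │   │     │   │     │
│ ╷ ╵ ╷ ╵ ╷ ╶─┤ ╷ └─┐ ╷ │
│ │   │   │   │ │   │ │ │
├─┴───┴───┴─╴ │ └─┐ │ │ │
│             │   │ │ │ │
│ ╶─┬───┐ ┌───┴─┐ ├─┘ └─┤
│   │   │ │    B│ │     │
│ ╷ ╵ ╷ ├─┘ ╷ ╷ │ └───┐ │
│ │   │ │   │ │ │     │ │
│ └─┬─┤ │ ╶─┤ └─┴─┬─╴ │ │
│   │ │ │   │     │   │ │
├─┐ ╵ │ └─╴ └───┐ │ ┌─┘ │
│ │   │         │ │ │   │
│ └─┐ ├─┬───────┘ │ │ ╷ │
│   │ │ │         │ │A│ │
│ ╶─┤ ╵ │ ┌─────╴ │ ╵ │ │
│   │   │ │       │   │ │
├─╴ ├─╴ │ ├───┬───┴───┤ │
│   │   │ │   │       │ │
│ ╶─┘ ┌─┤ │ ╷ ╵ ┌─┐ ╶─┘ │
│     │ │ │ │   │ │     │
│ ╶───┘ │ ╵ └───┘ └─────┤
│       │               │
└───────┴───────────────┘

Finding the shortest path from (7, 10) to (3, 7):
Path length: 33 steps
Directions: up → right → down → down → down → down → left → left → up → left → left → down → left → up → left → down → down → left → up → up → up → up → right → right → right → right → up → up → left → left → up → up → right

Solution:

┌───┬───┬─────┬───┬─────┐
│   │   │     │   │     │
│ ╷ ╵ ╷ ╵ ╷ ╶─┤ ╷ └─┐ ╷ │
│ │   │   │   │ │   │ │ │
├─┴───┴───┴─╴ │ └─┐ │ │ │
│             │   │ │ │ │
│ ╶─┬───┐ ┌───┴─┐ ├─┘ └─┤
│   │   │ │  x B│ │     │
│ ╷ ╵ ╷ ├─┘ ╷ ╷ │ └───┐ │
│ │   │ │   │x│ │     │ │
│ └─┬─┤ │ ╶─┤ └─┴─┬─╴ │ │
│   │ │ │   │x x x│   │ │
├─┐ ╵ │ └─╴ └───┐ │ ┌─┘ │
│ │   │         │x│ │x x│
│ └─┐ ├─┬───────┘ │ │ ╷ │
│   │ │ │x x x x x│ │A│x│
│ ╶─┤ ╵ │ ┌─────╴ │ ╵ │ │
│   │   │x│       │   │x│
├─╴ ├─╴ │ ├───┬───┴───┤ │
│   │   │x│x x│x x x  │x│
│ ╶─┘ ┌─┤ │ ╷ ╵ ┌─┐ ╶─┘ │
│     │ │x│x│x x│ │x x x│
│ ╶───┘ │ ╵ └───┘ └─────┤
│       │x x            │
└───────┴───────────────┘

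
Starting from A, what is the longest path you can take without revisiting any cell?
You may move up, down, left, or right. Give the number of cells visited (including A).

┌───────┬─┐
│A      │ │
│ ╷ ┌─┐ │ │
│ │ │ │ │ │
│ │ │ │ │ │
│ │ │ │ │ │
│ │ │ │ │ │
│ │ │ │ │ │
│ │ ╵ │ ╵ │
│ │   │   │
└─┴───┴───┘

Finding longest simple path using DFS:
Start: (0, 0)
Longest path visits 13 cells
Path: A → right → right → right → down → down → down → down → right → up → up → up → up

Solution:

┌───────┬─┐
│A → → ↓│B│
│ ╷ ┌─┐ │ │
│ │ │ │↓│↑│
│ │ │ │ │ │
│ │ │ │↓│↑│
│ │ │ │ │ │
│ │ │ │↓│↑│
│ │ ╵ │ ╵ │
│ │   │↳ ↑│
└─┴───┴───┘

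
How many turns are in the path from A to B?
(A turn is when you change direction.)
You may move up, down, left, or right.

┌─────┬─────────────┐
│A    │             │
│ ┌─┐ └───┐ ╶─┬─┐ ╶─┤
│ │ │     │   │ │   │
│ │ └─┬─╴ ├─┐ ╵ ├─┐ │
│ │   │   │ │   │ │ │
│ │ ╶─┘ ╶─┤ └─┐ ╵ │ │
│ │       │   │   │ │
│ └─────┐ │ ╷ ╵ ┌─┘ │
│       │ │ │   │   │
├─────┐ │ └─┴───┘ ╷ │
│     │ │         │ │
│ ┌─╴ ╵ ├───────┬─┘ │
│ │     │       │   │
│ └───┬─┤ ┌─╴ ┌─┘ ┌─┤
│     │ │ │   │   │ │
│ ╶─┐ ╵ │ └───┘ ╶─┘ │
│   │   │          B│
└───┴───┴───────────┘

Directions: right, right, down, right, right, down, left, down, right, down, down, right, right, right, right, up, right, down, down, left, down, left, down, right, right
Number of turns: 16

Solution:

┌─────┬─────────────┐
│A → ↓│             │
│ ┌─┐ └───┐ ╶─┬─┐ ╶─┤
│ │ │↳ → ↓│   │ │   │
│ │ └─┬─╴ ├─┐ ╵ ├─┐ │
│ │   │↓ ↲│ │   │ │ │
│ │ ╶─┘ ╶─┤ └─┐ ╵ │ │
│ │    ↳ ↓│   │   │ │
│ └─────┐ │ ╷ ╵ ┌─┘ │
│       │↓│ │   │↱ ↓│
├─────┐ │ └─┴───┘ ╷ │
│     │ │↳ → → → ↑│↓│
│ ┌─╴ ╵ ├───────┬─┘ │
│ │     │       │↓ ↲│
│ └───┬─┤ ┌─╴ ┌─┘ ┌─┤
│     │ │ │   │↓ ↲│ │
│ ╶─┐ ╵ │ └───┘ ╶─┘ │
│   │   │      ↳ → B│
└───┴───┴───────────┘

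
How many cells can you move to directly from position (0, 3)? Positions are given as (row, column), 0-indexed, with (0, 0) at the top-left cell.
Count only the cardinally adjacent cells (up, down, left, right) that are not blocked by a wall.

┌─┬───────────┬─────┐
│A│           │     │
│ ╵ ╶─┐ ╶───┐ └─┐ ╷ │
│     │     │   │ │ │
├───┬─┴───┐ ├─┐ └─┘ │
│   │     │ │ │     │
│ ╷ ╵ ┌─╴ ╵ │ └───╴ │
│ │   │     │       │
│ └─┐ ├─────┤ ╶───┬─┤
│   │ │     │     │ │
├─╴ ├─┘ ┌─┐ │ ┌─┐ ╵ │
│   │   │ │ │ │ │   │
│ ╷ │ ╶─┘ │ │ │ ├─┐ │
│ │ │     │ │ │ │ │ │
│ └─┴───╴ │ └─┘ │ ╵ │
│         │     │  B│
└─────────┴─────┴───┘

Checking passable neighbors of (0, 3):
Neighbors: (1, 3), (0, 2), (0, 4)
Count: 3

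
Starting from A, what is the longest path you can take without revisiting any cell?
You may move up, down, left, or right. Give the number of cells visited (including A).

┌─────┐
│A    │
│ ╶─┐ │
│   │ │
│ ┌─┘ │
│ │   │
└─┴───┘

Finding longest simple path using DFS:
Start: (0, 0)
Longest path visits 6 cells
Path: A → right → right → down → down → left

Solution:

┌─────┐
│A → ↓│
│ ╶─┐ │
│   │↓│
│ ┌─┘ │
│ │B ↲│
└─┴───┘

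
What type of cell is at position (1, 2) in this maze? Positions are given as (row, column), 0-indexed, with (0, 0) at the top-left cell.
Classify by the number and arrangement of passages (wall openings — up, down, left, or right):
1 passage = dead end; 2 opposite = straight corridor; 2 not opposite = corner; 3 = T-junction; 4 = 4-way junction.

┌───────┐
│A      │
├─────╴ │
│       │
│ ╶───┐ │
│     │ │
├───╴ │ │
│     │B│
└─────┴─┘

Checking cell at (1, 2):
Number of passages: 2
Cell type: straight corridor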